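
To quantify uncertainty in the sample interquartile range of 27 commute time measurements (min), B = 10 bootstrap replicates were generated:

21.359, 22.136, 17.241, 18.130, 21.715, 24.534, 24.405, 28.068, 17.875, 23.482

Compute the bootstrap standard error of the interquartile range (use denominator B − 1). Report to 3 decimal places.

SE* = 3.436

Bootstrap SE is the standard deviation of the 10 replicate interquartile ranges.
Mean of replicates: (21.359 + 22.136 + 17.241 + 18.130 + 21.715 + 24.534 + 24.405 + 28.068 + 17.875 + 23.482) / 10 = 218.9450 / 10 = 21.8945
Sum of squared deviations: (−0.5355)² + (+0.2415)² + (−4.6535)² + (−3.7645)² + (−0.1795)² + (+2.6395)² + (+2.5105)² + (+6.1735)² + (−4.0195)² + (+1.5875)² = 106.2620
Variance = 106.2620 / 9 = 11.8069
SE* = √11.8069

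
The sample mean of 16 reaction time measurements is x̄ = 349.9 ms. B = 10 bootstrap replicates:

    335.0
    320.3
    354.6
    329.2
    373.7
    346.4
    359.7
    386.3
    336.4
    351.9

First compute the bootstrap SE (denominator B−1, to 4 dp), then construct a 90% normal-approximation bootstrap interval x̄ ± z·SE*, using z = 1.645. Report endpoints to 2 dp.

(316.40, 383.40)

Mean of replicates = 349.3500; sum of squared deviations = 3731.6650; SE* = √(3731.6650/9) = 20.3625
Margin = 1.645 × 20.3625 = 33.496
Interval: 349.9 ± 33.496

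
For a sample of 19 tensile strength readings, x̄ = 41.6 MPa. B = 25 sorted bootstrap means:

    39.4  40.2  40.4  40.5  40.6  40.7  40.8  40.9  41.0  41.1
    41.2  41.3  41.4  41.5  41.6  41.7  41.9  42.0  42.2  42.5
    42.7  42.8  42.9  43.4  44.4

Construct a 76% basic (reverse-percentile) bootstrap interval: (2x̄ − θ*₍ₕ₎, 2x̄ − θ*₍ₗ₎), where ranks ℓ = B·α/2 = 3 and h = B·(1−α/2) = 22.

(40.4, 42.8)

Percentile endpoints at ranks 3 and 22: θ*₍3₎ = 40.4, θ*₍22₎ = 42.8.
Basic interval reflects these around x̄:
  lower = 2 × 41.6 − 42.8 = 40.4
  upper = 2 × 41.6 − 40.4 = 42.8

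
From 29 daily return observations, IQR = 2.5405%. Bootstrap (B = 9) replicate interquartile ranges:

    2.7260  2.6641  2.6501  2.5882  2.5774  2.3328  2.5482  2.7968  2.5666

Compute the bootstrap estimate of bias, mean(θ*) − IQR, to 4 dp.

mean(θ*) = (2.7260 + 2.6641 + 2.6501 + 2.5882 + 2.5774 + 2.3328 + 2.5482 + 2.7968 + 2.5666) / 9 = 2.60558
bias = 2.60558 − 2.5405

bias = +0.0651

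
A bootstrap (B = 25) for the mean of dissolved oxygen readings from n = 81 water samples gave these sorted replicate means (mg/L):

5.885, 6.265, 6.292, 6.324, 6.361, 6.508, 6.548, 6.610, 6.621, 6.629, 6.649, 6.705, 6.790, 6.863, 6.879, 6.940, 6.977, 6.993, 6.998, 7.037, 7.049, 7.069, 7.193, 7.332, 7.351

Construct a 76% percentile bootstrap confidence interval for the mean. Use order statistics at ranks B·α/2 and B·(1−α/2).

α = 0.24; lower rank = 25 × 0.120 = 3; upper rank = 25 × 0.880 = 22.
The 3rd smallest replicate is 6.292; the 22nd is 7.069.

(6.292, 7.069)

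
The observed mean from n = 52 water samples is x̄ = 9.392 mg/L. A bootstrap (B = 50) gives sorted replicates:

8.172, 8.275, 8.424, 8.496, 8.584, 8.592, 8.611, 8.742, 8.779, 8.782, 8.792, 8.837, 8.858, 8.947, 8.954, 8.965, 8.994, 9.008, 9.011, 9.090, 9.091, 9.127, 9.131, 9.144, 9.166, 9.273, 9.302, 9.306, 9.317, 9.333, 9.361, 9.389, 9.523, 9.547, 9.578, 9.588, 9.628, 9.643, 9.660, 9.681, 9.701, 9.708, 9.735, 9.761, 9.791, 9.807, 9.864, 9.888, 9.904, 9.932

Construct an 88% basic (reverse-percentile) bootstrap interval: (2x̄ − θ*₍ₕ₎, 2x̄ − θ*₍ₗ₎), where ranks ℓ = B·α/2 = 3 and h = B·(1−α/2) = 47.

(8.920, 10.360)

Percentile endpoints at ranks 3 and 47: θ*₍3₎ = 8.424, θ*₍47₎ = 9.864.
Basic interval reflects these around x̄:
  lower = 2 × 9.392 − 9.864 = 8.920
  upper = 2 × 9.392 − 8.424 = 10.360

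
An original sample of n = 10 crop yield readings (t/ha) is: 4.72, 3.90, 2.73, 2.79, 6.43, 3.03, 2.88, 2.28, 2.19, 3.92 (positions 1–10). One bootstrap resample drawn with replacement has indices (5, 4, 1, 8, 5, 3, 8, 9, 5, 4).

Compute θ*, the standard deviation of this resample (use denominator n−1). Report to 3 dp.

θ* = 1.882

Resample values: 6.43, 2.79, 4.72, 2.28, 6.43, 2.73, 2.28, 2.19, 6.43, 2.79.
Mean = 3.9070; sum of squared deviations = 31.8806
s² = 31.8806 / 9 = 3.5423
s = √3.5423 = 1.882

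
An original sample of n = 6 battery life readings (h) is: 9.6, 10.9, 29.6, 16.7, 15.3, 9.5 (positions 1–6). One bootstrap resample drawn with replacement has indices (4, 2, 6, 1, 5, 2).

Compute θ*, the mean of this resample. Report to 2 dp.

θ* = 12.15

Resample values: 16.7, 10.9, 9.5, 9.6, 15.3, 10.9.
Mean = (16.7 + 10.9 + 9.5 + 9.6 + 15.3 + 10.9) / 6 = 72.90 / 6 = 12.15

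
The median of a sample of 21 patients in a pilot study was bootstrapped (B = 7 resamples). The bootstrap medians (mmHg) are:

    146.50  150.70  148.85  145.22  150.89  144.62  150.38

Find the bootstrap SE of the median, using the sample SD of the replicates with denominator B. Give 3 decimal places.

Bootstrap SE is the standard deviation of the 7 replicate medians.
Mean of replicates: (146.50 + 150.70 + 148.85 + 145.22 + 150.89 + 144.62 + 150.38) / 7 = 1037.1600 / 7 = 148.1657
Sum of squared deviations: (−1.6657)² + (+2.5343)² + (+0.6843)² + (−2.9457)² + (+2.7243)² + (−3.5457)² + (+2.2143)² = 43.2396
Variance = 43.2396 / 7 = 6.1771
SE* = √6.1771

SE* = 2.485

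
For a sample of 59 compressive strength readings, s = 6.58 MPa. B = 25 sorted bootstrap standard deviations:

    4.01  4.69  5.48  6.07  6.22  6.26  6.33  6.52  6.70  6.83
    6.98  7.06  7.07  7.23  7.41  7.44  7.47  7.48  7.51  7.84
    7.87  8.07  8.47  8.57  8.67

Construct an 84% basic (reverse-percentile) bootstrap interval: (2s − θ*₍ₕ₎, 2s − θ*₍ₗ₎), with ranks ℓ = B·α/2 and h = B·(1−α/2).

Percentile endpoints at ranks 2 and 23: θ*₍2₎ = 4.69, θ*₍23₎ = 8.47.
Basic interval reflects these around s:
  lower = 2 × 6.58 − 8.47 = 4.69
  upper = 2 × 6.58 − 4.69 = 8.47

(4.69, 8.47)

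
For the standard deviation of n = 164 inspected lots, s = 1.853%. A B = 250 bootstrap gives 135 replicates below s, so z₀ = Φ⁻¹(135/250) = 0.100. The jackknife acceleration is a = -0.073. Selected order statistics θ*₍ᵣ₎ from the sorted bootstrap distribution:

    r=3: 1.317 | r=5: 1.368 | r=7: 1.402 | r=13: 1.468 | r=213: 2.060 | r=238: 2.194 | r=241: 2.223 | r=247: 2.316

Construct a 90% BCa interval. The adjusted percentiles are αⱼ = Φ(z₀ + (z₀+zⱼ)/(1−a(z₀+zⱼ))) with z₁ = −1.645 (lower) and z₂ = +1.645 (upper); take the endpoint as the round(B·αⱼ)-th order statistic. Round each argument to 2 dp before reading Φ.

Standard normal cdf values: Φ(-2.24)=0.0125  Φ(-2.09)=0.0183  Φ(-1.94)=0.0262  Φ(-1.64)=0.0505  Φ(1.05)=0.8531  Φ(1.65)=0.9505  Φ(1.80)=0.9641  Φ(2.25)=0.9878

Lower: z₀ + z₁ = 0.100 + (-1.645) = -1.545; 1 − a(z₀+z₁) = 1 − (-0.073)(-1.545) = 0.8872; argument = 0.100 + (-1.545)/0.8872 = -1.6414 → -1.64.
α₁ = Φ(-1.64) = 0.0505; rank = round(250 × 0.0505) = 13; θ*₍13₎ = 1.468.
Upper: z₀ + z₂ = 1.745; 1 − a(z₀+z₂) = 1.1274; argument = 1.6478 → 1.65; α₂ = 0.9505; rank = 238; θ*₍238₎ = 2.194.

(1.468, 2.194)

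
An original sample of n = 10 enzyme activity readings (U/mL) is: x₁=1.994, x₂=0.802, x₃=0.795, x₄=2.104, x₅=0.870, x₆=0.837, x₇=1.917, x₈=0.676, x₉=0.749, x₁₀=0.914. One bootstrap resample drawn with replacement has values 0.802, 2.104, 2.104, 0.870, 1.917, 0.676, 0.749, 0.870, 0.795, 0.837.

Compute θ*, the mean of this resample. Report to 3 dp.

Mean = (0.802 + 2.104 + 2.104 + 0.870 + 1.917 + 0.676 + 0.749 + 0.870 + 0.795 + 0.837) / 10 = 11.7240 / 10 = 1.172

θ* = 1.172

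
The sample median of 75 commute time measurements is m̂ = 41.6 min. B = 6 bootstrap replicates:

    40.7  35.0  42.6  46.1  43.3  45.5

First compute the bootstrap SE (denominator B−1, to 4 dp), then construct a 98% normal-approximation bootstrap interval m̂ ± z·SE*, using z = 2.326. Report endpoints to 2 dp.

Mean of replicates = 42.2000; sum of squared deviations = 81.5600; SE* = √(81.5600/5) = 4.0388
Margin = 2.326 × 4.0388 = 9.394
Interval: 41.6 ± 9.394

(32.21, 50.99)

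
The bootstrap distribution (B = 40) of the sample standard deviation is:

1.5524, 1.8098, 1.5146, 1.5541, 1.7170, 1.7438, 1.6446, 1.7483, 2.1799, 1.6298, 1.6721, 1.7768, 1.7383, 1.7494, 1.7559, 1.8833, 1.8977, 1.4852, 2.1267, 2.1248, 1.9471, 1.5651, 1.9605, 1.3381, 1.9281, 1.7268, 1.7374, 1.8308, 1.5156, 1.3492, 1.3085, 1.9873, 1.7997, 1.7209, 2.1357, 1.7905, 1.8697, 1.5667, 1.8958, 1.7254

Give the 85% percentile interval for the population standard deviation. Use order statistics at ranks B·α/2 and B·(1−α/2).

(1.3492, 2.1248)

Sorted replicates: 1.3085, 1.3381, 1.3492, 1.4852, 1.5146, 1.5156, 1.5524, 1.5541, 1.5651, 1.5667, 1.6298, 1.6446, 1.6721, 1.7170, 1.7209, 1.7254, 1.7268, 1.7374, 1.7383, 1.7438, 1.7483, 1.7494, 1.7559, 1.7768, 1.7905, 1.7997, 1.8098, 1.8308, 1.8697, 1.8833, 1.8958, 1.8977, 1.9281, 1.9471, 1.9605, 1.9873, 2.1248, 2.1267, 2.1357, 2.1799
α = 0.15; lower rank = 40 × 0.075 = 3; upper rank = 40 × 0.925 = 37.
The 3rd smallest replicate is 1.3492; the 37th is 2.1248.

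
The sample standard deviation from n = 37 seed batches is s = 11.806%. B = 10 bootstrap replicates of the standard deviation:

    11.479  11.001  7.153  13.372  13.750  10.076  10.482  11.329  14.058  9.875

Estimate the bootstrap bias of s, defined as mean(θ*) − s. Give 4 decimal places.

mean(θ*) = (11.479 + 11.001 + 7.153 + 13.372 + 13.750 + 10.076 + 10.482 + 11.329 + 14.058 + 9.875) / 10 = 11.25750
bias = 11.25750 − 11.806

bias = −0.5485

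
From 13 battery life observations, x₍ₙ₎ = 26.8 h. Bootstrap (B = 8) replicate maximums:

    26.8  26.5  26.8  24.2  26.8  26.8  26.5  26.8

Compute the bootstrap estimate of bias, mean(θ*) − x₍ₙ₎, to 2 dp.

mean(θ*) = (26.8 + 26.5 + 26.8 + 24.2 + 26.8 + 26.8 + 26.5 + 26.8) / 8 = 26.400
bias = 26.400 − 26.8

bias = −0.40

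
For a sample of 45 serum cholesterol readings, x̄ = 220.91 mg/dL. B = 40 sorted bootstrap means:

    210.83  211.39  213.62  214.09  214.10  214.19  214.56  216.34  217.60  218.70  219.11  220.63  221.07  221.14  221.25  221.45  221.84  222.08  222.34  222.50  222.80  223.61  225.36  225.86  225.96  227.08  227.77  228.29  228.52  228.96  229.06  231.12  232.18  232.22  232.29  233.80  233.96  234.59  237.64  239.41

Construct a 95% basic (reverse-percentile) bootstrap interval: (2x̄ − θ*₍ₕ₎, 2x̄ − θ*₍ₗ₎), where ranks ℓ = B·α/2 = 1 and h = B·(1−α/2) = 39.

(204.18, 230.99)

Percentile endpoints at ranks 1 and 39: θ*₍1₎ = 210.83, θ*₍39₎ = 237.64.
Basic interval reflects these around x̄:
  lower = 2 × 220.91 − 237.64 = 204.18
  upper = 2 × 220.91 − 210.83 = 230.99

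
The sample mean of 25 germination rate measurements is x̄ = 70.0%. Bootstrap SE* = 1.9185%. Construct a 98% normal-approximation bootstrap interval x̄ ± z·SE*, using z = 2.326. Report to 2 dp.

(65.54, 74.46)

Margin = 2.326 × 1.9185 = 4.462
Interval: 70.0 ± 4.462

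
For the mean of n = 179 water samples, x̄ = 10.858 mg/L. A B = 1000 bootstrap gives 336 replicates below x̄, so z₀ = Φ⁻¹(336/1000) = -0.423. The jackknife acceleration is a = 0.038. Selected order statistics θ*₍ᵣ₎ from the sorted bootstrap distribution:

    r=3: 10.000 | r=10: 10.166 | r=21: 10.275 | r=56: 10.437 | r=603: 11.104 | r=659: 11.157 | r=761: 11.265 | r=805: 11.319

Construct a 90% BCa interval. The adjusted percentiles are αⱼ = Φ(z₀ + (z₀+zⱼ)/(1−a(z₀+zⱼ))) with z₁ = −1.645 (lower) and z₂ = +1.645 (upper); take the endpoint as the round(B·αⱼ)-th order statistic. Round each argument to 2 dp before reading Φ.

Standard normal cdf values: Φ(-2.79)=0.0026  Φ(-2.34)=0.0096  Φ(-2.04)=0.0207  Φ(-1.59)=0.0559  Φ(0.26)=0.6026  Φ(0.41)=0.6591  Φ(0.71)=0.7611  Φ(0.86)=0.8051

Lower: z₀ + z₁ = -0.423 + (-1.645) = -2.068; 1 − a(z₀+z₁) = 1 − (0.038)(-2.068) = 1.0786; argument = -0.423 + (-2.068)/1.0786 = -2.3403 → -2.34.
α₁ = Φ(-2.34) = 0.0096; rank = round(1000 × 0.0096) = 10; θ*₍10₎ = 10.166.
Upper: z₀ + z₂ = 1.222; 1 − a(z₀+z₂) = 0.9536; argument = 0.8585 → 0.86; α₂ = 0.8051; rank = 805; θ*₍805₎ = 11.319.

(10.166, 11.319)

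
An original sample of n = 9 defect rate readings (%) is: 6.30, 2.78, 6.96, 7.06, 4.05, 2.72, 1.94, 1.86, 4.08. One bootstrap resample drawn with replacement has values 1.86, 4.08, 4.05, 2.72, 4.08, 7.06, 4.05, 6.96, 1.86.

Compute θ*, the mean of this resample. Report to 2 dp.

Mean = (1.86 + 4.08 + 4.05 + 2.72 + 4.08 + 7.06 + 4.05 + 6.96 + 1.86) / 9 = 36.720 / 9 = 4.08

θ* = 4.08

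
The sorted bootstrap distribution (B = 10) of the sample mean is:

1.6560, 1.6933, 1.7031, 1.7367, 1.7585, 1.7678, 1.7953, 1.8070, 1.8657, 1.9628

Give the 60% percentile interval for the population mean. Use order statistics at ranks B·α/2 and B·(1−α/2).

(1.6933, 1.8070)

α = 0.40; lower rank = 10 × 0.200 = 2; upper rank = 10 × 0.800 = 8.
The 2nd smallest replicate is 1.6933; the 8th is 1.8070.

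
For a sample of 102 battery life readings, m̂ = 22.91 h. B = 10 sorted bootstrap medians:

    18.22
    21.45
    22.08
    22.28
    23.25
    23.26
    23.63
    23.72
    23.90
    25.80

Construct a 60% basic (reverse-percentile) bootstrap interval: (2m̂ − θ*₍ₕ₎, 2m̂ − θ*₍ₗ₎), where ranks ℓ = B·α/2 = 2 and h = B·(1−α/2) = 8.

(22.10, 24.37)

Percentile endpoints at ranks 2 and 8: θ*₍2₎ = 21.45, θ*₍8₎ = 23.72.
Basic interval reflects these around m̂:
  lower = 2 × 22.91 − 23.72 = 22.10
  upper = 2 × 22.91 − 21.45 = 24.37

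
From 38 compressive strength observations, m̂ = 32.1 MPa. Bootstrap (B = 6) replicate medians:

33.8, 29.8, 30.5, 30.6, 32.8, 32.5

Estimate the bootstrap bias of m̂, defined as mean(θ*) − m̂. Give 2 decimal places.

bias = −0.43

mean(θ*) = (33.8 + 29.8 + 30.5 + 30.6 + 32.8 + 32.5) / 6 = 31.667
bias = 31.667 − 32.1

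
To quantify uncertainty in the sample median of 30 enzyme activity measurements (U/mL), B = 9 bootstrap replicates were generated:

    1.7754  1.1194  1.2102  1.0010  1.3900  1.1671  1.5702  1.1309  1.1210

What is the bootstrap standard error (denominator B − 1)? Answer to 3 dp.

Bootstrap SE is the standard deviation of the 9 replicate medians.
Mean of replicates: (1.7754 + 1.1194 + 1.2102 + 1.0010 + 1.3900 + 1.1671 + 1.5702 + 1.1309 + 1.1210) / 9 = 11.48520 / 9 = 1.27613
Sum of squared deviations: (+0.49927)² + (−0.15673)² + (−0.06593)² + (−0.27513)² + (+0.11387)² + (−0.10903)² + (+0.29407)² + (−0.14523)² + (−0.15513)² = 0.51037
Variance = 0.51037 / 8 = 0.06380
SE* = √0.06380

SE* = 0.253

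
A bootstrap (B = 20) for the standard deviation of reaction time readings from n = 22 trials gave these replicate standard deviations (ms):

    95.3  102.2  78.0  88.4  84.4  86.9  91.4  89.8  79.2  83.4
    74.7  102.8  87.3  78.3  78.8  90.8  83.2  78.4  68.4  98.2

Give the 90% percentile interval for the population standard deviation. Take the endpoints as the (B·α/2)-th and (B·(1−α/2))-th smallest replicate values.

Sorted replicates: 68.4, 74.7, 78.0, 78.3, 78.4, 78.8, 79.2, 83.2, 83.4, 84.4, 86.9, 87.3, 88.4, 89.8, 90.8, 91.4, 95.3, 98.2, 102.2, 102.8
α = 0.10; lower rank = 20 × 0.050 = 1; upper rank = 20 × 0.950 = 19.
The 1st smallest replicate is 68.4; the 19th is 102.2.

(68.4, 102.2)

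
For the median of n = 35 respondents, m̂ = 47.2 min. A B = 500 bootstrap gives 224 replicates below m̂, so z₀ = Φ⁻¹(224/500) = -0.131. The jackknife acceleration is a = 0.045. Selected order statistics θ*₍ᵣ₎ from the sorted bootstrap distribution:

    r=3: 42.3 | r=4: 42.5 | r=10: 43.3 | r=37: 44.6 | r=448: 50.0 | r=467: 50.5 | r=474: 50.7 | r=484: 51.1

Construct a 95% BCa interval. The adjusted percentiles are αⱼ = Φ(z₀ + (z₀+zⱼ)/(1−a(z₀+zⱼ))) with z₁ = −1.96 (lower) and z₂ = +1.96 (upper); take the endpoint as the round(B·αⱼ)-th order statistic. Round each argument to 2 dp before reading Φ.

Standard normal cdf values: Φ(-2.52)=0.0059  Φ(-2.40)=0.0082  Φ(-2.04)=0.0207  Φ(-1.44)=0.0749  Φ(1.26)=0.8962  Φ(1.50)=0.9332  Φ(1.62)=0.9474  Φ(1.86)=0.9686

Lower: z₀ + z₁ = -0.131 + (-1.960) = -2.091; 1 − a(z₀+z₁) = 1 − (0.045)(-2.091) = 1.0941; argument = -0.131 + (-2.091)/1.0941 = -2.0422 → -2.04.
α₁ = Φ(-2.04) = 0.0207; rank = round(500 × 0.0207) = 10; θ*₍10₎ = 43.3.
Upper: z₀ + z₂ = 1.829; 1 − a(z₀+z₂) = 0.9177; argument = 1.8620 → 1.86; α₂ = 0.9686; rank = 484; θ*₍484₎ = 51.1.

(43.3, 51.1)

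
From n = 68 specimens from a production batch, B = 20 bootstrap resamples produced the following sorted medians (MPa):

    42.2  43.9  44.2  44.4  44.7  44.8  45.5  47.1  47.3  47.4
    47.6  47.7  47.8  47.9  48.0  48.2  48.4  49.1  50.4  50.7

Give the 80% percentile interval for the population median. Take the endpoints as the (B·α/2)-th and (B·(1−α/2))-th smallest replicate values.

(43.9, 49.1)

α = 0.20; lower rank = 20 × 0.100 = 2; upper rank = 20 × 0.900 = 18.
The 2nd smallest replicate is 43.9; the 18th is 49.1.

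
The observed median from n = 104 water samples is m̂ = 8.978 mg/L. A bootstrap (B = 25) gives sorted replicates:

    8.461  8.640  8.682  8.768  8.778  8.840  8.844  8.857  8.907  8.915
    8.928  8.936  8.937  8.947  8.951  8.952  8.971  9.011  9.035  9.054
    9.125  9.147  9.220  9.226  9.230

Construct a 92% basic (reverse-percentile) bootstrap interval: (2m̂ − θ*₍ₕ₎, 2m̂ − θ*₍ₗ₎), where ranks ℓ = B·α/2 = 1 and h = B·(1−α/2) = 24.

(8.730, 9.495)

Percentile endpoints at ranks 1 and 24: θ*₍1₎ = 8.461, θ*₍24₎ = 9.226.
Basic interval reflects these around m̂:
  lower = 2 × 8.978 − 9.226 = 8.730
  upper = 2 × 8.978 − 8.461 = 9.495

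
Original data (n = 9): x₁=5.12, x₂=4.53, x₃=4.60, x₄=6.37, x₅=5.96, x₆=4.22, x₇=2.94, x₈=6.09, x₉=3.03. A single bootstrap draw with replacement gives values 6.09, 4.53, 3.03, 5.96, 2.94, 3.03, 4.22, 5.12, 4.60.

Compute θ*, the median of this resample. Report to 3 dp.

Sorted: 2.94, 3.03, 3.03, 4.22, 4.53, 4.60, 5.12, 5.96, 6.09
Median = middle value = 4.530

θ* = 4.530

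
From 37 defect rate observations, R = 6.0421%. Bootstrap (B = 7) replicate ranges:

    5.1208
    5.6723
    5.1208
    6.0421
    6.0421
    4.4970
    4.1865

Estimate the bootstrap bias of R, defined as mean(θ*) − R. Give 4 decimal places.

bias = −0.8019

mean(θ*) = (5.1208 + 5.6723 + 5.1208 + 6.0421 + 6.0421 + 4.4970 + 4.1865) / 7 = 5.24023
bias = 5.24023 − 6.0421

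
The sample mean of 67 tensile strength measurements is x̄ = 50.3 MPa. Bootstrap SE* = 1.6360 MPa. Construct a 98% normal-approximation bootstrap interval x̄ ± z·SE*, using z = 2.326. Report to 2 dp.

Margin = 2.326 × 1.6360 = 3.805
Interval: 50.3 ± 3.805

(46.49, 54.11)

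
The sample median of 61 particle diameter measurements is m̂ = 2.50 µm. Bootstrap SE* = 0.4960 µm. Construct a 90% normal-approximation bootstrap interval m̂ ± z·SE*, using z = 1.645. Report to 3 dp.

Margin = 1.645 × 0.4960 = 0.8159
Interval: 2.50 ± 0.8159

(1.684, 3.316)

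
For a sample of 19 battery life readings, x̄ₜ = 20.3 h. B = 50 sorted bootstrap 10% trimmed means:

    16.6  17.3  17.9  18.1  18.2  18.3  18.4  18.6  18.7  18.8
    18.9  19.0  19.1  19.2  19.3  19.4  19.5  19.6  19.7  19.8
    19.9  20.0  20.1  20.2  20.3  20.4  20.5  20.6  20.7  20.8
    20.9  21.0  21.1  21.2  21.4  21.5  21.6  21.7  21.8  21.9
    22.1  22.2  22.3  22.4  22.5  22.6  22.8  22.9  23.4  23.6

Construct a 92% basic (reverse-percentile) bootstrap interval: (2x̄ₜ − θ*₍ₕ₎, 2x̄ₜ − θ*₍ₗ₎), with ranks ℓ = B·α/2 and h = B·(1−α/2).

Percentile endpoints at ranks 2 and 48: θ*₍2₎ = 17.3, θ*₍48₎ = 22.9.
Basic interval reflects these around x̄ₜ:
  lower = 2 × 20.3 − 22.9 = 17.7
  upper = 2 × 20.3 − 17.3 = 23.3

(17.7, 23.3)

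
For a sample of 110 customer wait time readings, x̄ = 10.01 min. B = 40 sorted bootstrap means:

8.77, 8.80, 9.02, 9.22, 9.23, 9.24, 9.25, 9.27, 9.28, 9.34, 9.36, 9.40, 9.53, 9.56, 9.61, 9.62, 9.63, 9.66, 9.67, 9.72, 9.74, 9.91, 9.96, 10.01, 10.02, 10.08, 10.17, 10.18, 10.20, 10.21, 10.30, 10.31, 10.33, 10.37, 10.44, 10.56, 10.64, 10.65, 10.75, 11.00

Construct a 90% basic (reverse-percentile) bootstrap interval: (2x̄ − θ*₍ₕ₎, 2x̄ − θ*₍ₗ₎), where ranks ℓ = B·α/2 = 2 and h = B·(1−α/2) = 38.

Percentile endpoints at ranks 2 and 38: θ*₍2₎ = 8.80, θ*₍38₎ = 10.65.
Basic interval reflects these around x̄:
  lower = 2 × 10.01 − 10.65 = 9.37
  upper = 2 × 10.01 − 8.80 = 11.22

(9.37, 11.22)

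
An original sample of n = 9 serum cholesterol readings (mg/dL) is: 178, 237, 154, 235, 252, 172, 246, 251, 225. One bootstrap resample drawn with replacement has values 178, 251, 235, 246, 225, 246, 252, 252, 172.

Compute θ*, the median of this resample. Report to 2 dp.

Sorted: 172, 178, 225, 235, 246, 246, 251, 252, 252
Median = middle value = 246.00

θ* = 246.00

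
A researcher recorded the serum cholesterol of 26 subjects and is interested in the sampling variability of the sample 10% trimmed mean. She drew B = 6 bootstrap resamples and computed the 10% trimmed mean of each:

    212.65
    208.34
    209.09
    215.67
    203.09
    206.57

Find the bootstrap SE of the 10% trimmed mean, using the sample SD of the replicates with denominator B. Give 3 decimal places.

Bootstrap SE is the standard deviation of the 6 replicate 10% trimmed means.
Mean of replicates: (212.65 + 208.34 + 209.09 + 215.67 + 203.09 + 206.57) / 6 = 1255.4100 / 6 = 209.2350
Sum of squared deviations: (+3.4150)² + (−0.8950)² + (−0.1450)² + (+6.4350)² + (−6.1450)² + (−2.6650)² = 98.7567
Variance = 98.7567 / 6 = 16.4595
SE* = √16.4595

SE* = 4.057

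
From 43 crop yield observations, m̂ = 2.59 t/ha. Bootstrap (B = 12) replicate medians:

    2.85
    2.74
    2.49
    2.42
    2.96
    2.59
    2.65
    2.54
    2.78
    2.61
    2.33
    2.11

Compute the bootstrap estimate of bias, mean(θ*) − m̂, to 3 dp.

bias = −0.001

mean(θ*) = (2.85 + 2.74 + 2.49 + 2.42 + 2.96 + 2.59 + 2.65 + 2.54 + 2.78 + 2.61 + 2.33 + 2.11) / 12 = 2.5892
bias = 2.5892 − 2.59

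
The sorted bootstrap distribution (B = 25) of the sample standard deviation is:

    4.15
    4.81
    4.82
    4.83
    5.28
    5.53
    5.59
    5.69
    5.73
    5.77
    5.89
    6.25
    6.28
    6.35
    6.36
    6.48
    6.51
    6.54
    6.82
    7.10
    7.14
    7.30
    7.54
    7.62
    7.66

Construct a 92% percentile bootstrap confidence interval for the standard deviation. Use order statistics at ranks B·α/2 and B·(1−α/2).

α = 0.08; lower rank = 25 × 0.040 = 1; upper rank = 25 × 0.960 = 24.
The 1st smallest replicate is 4.15; the 24th is 7.62.

(4.15, 7.62)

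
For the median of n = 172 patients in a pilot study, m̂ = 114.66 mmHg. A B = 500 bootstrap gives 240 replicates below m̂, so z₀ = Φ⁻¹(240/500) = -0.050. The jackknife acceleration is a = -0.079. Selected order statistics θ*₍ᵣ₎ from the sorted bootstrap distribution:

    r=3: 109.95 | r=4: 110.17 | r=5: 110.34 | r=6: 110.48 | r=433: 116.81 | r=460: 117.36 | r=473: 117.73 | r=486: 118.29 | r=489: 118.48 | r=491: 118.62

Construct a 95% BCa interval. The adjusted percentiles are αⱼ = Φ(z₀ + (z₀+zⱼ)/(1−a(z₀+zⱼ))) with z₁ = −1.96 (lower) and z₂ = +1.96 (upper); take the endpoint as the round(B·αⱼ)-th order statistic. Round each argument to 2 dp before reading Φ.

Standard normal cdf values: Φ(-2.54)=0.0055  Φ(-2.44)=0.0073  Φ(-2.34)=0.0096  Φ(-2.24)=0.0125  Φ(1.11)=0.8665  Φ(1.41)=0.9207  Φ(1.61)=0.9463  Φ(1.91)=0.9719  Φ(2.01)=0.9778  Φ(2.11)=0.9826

(110.17, 117.73)

Lower: z₀ + z₁ = -0.050 + (-1.960) = -2.010; 1 − a(z₀+z₁) = 1 − (-0.079)(-2.010) = 0.8412; argument = -0.050 + (-2.010)/0.8412 = -2.4394 → -2.44.
α₁ = Φ(-2.44) = 0.0073; rank = round(500 × 0.0073) = 4; θ*₍4₎ = 110.17.
Upper: z₀ + z₂ = 1.910; 1 − a(z₀+z₂) = 1.1509; argument = 1.6096 → 1.61; α₂ = 0.9463; rank = 473; θ*₍473₎ = 117.73.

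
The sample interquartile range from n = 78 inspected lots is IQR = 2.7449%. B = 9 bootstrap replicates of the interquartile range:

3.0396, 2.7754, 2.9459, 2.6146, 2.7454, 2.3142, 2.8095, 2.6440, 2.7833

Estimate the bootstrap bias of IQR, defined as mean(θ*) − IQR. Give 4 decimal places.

bias = −0.0036

mean(θ*) = (3.0396 + 2.7754 + 2.9459 + 2.6146 + 2.7454 + 2.3142 + 2.8095 + 2.6440 + 2.7833) / 9 = 2.74132
bias = 2.74132 − 2.7449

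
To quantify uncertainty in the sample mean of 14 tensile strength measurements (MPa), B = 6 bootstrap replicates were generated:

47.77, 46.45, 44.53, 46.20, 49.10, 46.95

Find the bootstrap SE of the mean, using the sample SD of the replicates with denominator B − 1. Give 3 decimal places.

Bootstrap SE is the standard deviation of the 6 replicate means.
Mean of replicates: (47.77 + 46.45 + 44.53 + 46.20 + 49.10 + 46.95) / 6 = 281.0000 / 6 = 46.8333
Sum of squared deviations: (+0.9367)² + (−0.3833)² + (−2.3033)² + (−0.6333)² + (+2.2667)² + (+0.1167)² = 11.8821
Variance = 11.8821 / 5 = 2.3764
SE* = √2.3764

SE* = 1.542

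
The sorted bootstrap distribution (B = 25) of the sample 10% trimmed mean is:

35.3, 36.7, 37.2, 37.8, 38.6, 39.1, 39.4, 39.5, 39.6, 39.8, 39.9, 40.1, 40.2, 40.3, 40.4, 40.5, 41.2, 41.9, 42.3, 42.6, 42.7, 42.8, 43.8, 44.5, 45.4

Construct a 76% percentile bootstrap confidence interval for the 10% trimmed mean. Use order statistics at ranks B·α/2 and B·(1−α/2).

α = 0.24; lower rank = 25 × 0.120 = 3; upper rank = 25 × 0.880 = 22.
The 3rd smallest replicate is 37.2; the 22nd is 42.8.

(37.2, 42.8)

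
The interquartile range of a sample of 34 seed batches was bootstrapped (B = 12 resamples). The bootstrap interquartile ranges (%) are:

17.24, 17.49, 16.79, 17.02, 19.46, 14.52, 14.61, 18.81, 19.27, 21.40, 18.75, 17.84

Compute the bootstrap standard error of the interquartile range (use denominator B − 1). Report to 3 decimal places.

Bootstrap SE is the standard deviation of the 12 replicate interquartile ranges.
Mean of replicates: (17.24 + 17.49 + 16.79 + 17.02 + 19.46 + 14.52 + 14.61 + 18.81 + 19.27 + 21.40 + 18.75 + 17.84) / 12 = 213.2000 / 12 = 17.7667
Sum of squared deviations: (−0.5267)² + (−0.2767)² + (−0.9767)² + (−0.7467)² + (+1.6933)² + (−3.2467)² + (−3.1567)² + (+1.0433)² + (+1.5033)² + (+3.6333)² + (+0.9833)² + (+0.0733)² = 42.7601
Variance = 42.7601 / 11 = 3.8873
SE* = √3.8873

SE* = 1.972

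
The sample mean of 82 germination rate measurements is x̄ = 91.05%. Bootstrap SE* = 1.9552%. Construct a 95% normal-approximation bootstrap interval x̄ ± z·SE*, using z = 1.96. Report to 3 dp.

(87.218, 94.882)

Margin = 1.96 × 1.9552 = 3.8322
Interval: 91.05 ± 3.8322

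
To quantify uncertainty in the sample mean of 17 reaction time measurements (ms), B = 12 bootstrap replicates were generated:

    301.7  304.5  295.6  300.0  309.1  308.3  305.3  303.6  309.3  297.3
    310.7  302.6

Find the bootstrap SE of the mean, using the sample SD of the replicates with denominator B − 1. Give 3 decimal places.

SE* = 4.846

Bootstrap SE is the standard deviation of the 12 replicate means.
Mean of replicates: (301.7 + 304.5 + 295.6 + 300.0 + 309.1 + 308.3 + 305.3 + 303.6 + 309.3 + 297.3 + 310.7 + 302.6) / 12 = 3648.0000 / 12 = 304.0000
Sum of squared deviations: (−2.3000)² + (+0.5000)² + (−8.4000)² + (−4.0000)² + (+5.1000)² + (+4.3000)² + (+1.3000)² + (−0.4000)² + (+5.3000)² + (−6.7000)² + (+6.7000)² + (−1.4000)² = 258.2800
Variance = 258.2800 / 11 = 23.4800
SE* = √23.4800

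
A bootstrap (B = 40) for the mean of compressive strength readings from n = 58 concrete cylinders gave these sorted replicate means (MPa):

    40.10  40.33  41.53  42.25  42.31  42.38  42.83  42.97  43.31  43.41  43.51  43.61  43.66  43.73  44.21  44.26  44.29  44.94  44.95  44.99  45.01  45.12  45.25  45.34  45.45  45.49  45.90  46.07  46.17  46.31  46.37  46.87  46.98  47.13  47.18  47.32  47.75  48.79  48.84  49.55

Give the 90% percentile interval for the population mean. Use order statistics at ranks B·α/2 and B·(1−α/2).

(40.33, 48.79)

α = 0.10; lower rank = 40 × 0.050 = 2; upper rank = 40 × 0.950 = 38.
The 2nd smallest replicate is 40.33; the 38th is 48.79.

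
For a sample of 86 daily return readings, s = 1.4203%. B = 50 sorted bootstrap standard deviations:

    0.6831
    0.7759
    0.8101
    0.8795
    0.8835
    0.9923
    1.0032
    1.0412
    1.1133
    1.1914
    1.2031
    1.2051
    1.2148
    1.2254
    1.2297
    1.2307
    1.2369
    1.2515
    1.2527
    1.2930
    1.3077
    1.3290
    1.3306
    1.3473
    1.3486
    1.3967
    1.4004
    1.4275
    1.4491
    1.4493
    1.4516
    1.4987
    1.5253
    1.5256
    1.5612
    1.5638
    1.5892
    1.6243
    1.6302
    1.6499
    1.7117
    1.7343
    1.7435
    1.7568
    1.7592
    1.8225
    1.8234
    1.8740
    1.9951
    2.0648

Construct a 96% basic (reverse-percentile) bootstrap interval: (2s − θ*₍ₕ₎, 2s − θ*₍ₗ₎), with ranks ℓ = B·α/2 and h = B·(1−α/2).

Percentile endpoints at ranks 1 and 49: θ*₍1₎ = 0.6831, θ*₍49₎ = 1.9951.
Basic interval reflects these around s:
  lower = 2 × 1.4203 − 1.9951 = 0.8455
  upper = 2 × 1.4203 − 0.6831 = 2.1575

(0.8455, 2.1575)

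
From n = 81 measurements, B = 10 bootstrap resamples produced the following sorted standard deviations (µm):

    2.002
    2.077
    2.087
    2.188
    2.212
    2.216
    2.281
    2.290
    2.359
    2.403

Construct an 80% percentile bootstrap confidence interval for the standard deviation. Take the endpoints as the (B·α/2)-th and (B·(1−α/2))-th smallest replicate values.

α = 0.20; lower rank = 10 × 0.100 = 1; upper rank = 10 × 0.900 = 9.
The 1st smallest replicate is 2.002; the 9th is 2.359.

(2.002, 2.359)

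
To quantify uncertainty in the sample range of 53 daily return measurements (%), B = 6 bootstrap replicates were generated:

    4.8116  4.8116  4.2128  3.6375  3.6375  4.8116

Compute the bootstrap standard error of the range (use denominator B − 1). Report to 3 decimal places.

Bootstrap SE is the standard deviation of the 6 replicate ranges.
Mean of replicates: (4.8116 + 4.8116 + 4.2128 + 3.6375 + 3.6375 + 4.8116) / 6 = 25.92260 / 6 = 4.32043
Sum of squared deviations: (+0.49117)² + (+0.49117)² + (−0.10763)² + (−0.68293)² + (−0.68293)² + (+0.49117)² = 1.66811
Variance = 1.66811 / 5 = 0.33362
SE* = √0.33362

SE* = 0.578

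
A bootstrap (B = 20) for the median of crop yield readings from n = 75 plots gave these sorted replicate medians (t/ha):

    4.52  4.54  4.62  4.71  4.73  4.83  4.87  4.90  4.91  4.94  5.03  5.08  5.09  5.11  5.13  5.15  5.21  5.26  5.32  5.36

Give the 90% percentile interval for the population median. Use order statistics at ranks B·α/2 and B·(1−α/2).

α = 0.10; lower rank = 20 × 0.050 = 1; upper rank = 20 × 0.950 = 19.
The 1st smallest replicate is 4.52; the 19th is 5.32.

(4.52, 5.32)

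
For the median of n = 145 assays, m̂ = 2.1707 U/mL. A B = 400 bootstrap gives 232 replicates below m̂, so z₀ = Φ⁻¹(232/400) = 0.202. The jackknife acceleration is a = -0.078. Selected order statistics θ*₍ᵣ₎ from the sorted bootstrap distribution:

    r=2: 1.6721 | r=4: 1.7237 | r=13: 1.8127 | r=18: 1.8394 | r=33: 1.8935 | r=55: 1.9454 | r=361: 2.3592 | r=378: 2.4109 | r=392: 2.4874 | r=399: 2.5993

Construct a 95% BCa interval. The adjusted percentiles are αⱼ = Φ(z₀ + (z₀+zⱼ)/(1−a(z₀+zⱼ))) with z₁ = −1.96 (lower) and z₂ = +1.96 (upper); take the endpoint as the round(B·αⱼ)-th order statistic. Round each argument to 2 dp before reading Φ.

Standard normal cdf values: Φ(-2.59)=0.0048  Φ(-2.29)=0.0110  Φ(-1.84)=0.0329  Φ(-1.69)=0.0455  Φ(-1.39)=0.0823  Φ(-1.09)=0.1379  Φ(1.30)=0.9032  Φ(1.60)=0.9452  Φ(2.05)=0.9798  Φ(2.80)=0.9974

(1.8127, 2.4874)

Lower: z₀ + z₁ = 0.202 + (-1.960) = -1.758; 1 − a(z₀+z₁) = 1 − (-0.078)(-1.758) = 0.8629; argument = 0.202 + (-1.758)/0.8629 = -1.8354 → -1.84.
α₁ = Φ(-1.84) = 0.0329; rank = round(400 × 0.0329) = 13; θ*₍13₎ = 1.8127.
Upper: z₀ + z₂ = 2.162; 1 − a(z₀+z₂) = 1.1686; argument = 2.0520 → 2.05; α₂ = 0.9798; rank = 392; θ*₍392₎ = 2.4874.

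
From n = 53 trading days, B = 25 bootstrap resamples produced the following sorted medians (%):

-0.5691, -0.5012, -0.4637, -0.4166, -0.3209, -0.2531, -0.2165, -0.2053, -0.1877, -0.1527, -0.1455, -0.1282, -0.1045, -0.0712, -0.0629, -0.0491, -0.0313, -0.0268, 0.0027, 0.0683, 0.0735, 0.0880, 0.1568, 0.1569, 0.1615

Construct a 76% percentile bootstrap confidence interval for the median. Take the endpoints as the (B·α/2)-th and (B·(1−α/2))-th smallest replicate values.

α = 0.24; lower rank = 25 × 0.120 = 3; upper rank = 25 × 0.880 = 22.
The 3rd smallest replicate is -0.4637; the 22nd is 0.0880.

(-0.4637, 0.0880)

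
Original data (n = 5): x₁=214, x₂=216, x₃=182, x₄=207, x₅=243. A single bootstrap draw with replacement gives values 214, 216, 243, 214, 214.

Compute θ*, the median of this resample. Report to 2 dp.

Sorted: 214, 214, 214, 216, 243
Median = middle value = 214.00

θ* = 214.00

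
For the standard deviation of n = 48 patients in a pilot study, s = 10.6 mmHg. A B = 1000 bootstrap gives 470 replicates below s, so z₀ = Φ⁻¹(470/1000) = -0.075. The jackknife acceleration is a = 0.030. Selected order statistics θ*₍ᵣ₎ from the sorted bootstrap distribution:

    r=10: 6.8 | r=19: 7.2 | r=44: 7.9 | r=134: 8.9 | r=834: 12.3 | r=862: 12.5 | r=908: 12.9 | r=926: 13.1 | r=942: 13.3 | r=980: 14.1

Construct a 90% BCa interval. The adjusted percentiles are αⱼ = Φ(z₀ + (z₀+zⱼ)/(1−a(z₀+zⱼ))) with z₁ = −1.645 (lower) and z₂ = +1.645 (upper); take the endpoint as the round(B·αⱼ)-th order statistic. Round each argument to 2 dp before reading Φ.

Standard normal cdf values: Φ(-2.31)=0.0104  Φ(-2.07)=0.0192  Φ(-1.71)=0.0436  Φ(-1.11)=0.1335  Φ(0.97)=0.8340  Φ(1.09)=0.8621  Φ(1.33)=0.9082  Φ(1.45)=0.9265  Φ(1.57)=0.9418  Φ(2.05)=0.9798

(7.9, 13.3)

Lower: z₀ + z₁ = -0.075 + (-1.645) = -1.720; 1 − a(z₀+z₁) = 1 − (0.030)(-1.720) = 1.0516; argument = -0.075 + (-1.720)/1.0516 = -1.7106 → -1.71.
α₁ = Φ(-1.71) = 0.0436; rank = round(1000 × 0.0436) = 44; θ*₍44₎ = 7.9.
Upper: z₀ + z₂ = 1.570; 1 − a(z₀+z₂) = 0.9529; argument = 1.5726 → 1.57; α₂ = 0.9418; rank = 942; θ*₍942₎ = 13.3.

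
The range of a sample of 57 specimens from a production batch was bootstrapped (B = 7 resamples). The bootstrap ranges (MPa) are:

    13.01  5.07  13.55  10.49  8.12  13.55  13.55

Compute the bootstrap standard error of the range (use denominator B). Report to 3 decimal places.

Bootstrap SE is the standard deviation of the 7 replicate ranges.
Mean of replicates: (13.01 + 5.07 + 13.55 + 10.49 + 8.12 + 13.55 + 13.55) / 7 = 77.3400 / 7 = 11.0486
Sum of squared deviations: (+1.9614)² + (−5.9786)² + (+2.5014)² + (−0.5586)² + (−2.9286)² + (+2.5014)² + (+2.5014)² = 67.2505
Variance = 67.2505 / 7 = 9.6072
SE* = √9.6072

SE* = 3.100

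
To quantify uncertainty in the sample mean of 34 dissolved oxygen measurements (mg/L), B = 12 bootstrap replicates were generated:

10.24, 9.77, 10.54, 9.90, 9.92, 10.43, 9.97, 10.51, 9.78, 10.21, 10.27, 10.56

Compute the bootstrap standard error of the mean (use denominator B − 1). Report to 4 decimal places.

SE* = 0.2979

Bootstrap SE is the standard deviation of the 12 replicate means.
Mean of replicates: (10.24 + 9.77 + 10.54 + 9.90 + 9.92 + 10.43 + 9.97 + 10.51 + 9.78 + 10.21 + 10.27 + 10.56) / 12 = 122.10000 / 12 = 10.17500
Sum of squared deviations: (+0.06500)² + (−0.40500)² + (+0.36500)² + (−0.27500)² + (−0.25500)² + (+0.25500)² + (−0.20500)² + (+0.33500)² + (−0.39500)² + (+0.03500)² + (+0.09500)² + (+0.38500)² = 0.97590
Variance = 0.97590 / 11 = 0.08872
SE* = √0.08872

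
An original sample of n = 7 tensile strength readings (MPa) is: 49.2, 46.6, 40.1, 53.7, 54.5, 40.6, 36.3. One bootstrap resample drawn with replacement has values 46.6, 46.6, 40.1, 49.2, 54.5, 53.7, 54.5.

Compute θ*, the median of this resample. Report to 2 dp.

Sorted: 40.1, 46.6, 46.6, 49.2, 53.7, 54.5, 54.5
Median = middle value = 49.20

θ* = 49.20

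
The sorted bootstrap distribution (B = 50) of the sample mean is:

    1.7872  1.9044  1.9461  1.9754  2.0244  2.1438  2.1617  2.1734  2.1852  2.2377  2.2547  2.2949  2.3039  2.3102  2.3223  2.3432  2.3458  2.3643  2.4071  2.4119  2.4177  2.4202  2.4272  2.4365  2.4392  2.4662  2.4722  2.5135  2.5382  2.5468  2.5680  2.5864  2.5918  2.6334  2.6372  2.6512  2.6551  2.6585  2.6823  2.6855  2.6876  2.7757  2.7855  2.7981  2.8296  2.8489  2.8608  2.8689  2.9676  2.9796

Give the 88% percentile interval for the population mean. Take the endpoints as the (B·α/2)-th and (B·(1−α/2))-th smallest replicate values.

(1.9461, 2.8608)

α = 0.12; lower rank = 50 × 0.060 = 3; upper rank = 50 × 0.940 = 47.
The 3rd smallest replicate is 1.9461; the 47th is 2.8608.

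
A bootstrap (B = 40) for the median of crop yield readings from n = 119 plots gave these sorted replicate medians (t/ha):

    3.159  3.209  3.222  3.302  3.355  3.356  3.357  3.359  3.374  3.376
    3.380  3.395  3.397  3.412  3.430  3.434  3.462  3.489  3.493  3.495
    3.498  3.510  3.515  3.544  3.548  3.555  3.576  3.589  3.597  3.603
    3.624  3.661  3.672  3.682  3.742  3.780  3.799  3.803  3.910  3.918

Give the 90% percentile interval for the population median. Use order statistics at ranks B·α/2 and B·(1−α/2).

α = 0.10; lower rank = 40 × 0.050 = 2; upper rank = 40 × 0.950 = 38.
The 2nd smallest replicate is 3.209; the 38th is 3.803.

(3.209, 3.803)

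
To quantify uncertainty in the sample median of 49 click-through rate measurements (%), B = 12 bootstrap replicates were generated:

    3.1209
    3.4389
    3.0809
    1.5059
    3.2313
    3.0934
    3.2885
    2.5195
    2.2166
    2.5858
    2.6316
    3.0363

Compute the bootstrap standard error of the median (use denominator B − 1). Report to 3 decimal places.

SE* = 0.550

Bootstrap SE is the standard deviation of the 12 replicate medians.
Mean of replicates: (3.1209 + 3.4389 + 3.0809 + 1.5059 + 3.2313 + 3.0934 + 3.2885 + 2.5195 + 2.2166 + 2.5858 + 2.6316 + 3.0363) / 12 = 33.74960 / 12 = 2.81247
Sum of squared deviations: (+0.30843)² + (+0.62643)² + (+0.26843)² + (−1.30657)² + (+0.41883)² + (+0.28093)² + (+0.47603)² + (−0.29297)² + (−0.59587)² + (−0.22667)² + (−0.18087)² + (+0.22383)² = 3.32275
Variance = 3.32275 / 11 = 0.30207
SE* = √0.30207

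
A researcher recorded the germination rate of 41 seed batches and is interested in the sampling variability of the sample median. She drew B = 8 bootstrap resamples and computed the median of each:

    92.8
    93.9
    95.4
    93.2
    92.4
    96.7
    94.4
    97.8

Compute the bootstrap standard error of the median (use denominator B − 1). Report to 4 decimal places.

Bootstrap SE is the standard deviation of the 8 replicate medians.
Mean of replicates: (92.8 + 93.9 + 95.4 + 93.2 + 92.4 + 96.7 + 94.4 + 97.8) / 8 = 756.60000 / 8 = 94.57500
Sum of squared deviations: (−1.77500)² + (−0.67500)² + (+0.82500)² + (−1.37500)² + (−2.17500)² + (+2.12500)² + (−0.17500)² + (+3.22500)² = 25.85500
Variance = 25.85500 / 7 = 3.69357
SE* = √3.69357

SE* = 1.9219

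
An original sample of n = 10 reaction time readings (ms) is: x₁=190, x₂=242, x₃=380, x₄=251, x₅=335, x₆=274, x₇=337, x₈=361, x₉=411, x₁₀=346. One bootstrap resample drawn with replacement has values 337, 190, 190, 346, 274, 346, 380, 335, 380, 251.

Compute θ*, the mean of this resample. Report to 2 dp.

Mean = (337 + 190 + 190 + 346 + 274 + 346 + 380 + 335 + 380 + 251) / 10 = 3029.0 / 10 = 302.90

θ* = 302.90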